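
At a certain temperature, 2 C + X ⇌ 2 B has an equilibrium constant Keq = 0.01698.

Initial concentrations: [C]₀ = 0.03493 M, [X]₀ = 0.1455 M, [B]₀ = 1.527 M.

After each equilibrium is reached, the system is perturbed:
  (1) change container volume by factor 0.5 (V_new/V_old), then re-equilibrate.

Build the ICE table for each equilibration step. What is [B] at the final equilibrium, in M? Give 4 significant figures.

[B]_eq = 0.4417 M

Q₀ = 1.3135e+04 vs Keq = 0.01698 ⇒ Q>K, reverse
Step 1:
                  C         X         B
  init      0.03493    0.1455     1.527
  Δ           1.362    0.6808    -1.362
  eq          1.397    0.8263    0.1654
  solve Keq expr → x = -0.6808; check Q = 0.01698
Then change container volume by factor 0.5 (V_new/V_old).
Step 2:
                  C         X         B
  init        2.793     1.653    0.3308
  Δ         -0.1109  -0.05543    0.1109
  eq          2.682     1.597    0.4417
  solve Keq expr → x = 0.05543; check Q = 0.01698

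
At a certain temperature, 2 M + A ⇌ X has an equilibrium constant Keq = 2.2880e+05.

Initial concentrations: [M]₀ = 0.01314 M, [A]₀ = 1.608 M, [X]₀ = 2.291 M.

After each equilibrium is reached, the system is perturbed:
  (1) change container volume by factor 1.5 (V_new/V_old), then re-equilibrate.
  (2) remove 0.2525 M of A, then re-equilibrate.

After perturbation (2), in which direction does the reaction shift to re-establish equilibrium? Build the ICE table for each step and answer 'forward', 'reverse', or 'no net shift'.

Direction: reverse

Q₀ = 8252 vs Keq = 2.2880e+05 ⇒ Q<K, forward
Step 1:
                    M           A           X
  I           0.01314       1.608       2.291
  C          -0.01064   -0.005319    0.005319
  E          0.002502       1.603       2.296
  solve Keq expr → x = 0.005319; check Q = 2.2880e+05
Then change container volume by factor 1.5 (V_new/V_old).
Step 2:
                    M           A           X
  I          0.001668       1.068       1.531
  C        8.3332e-04  4.1666e-04 -4.1666e-04
  E          0.002502       1.069        1.53
  solve Keq expr → x = -4.1666e-04; check Q = 2.2880e+05
Then remove 0.2525 M of A.
Step 3:
                    M           A           X
  I          0.002502      0.8164        1.53
  C        3.6036e-04  1.8018e-04 -1.8018e-04
  E          0.002862      0.8166        1.53
  solve Keq expr → x = -1.8018e-04; check Q = 2.2880e+05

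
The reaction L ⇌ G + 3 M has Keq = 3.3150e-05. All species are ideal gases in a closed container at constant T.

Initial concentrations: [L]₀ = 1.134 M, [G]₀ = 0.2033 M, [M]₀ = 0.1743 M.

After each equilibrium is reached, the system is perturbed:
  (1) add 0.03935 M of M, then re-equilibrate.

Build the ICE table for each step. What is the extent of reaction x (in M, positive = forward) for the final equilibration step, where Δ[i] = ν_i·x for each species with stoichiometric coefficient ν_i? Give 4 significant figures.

Q₀ = 9.4933e-04 vs Keq = 3.3150e-05 ⇒ Q>K, reverse
Step 1:
                   L          G          M
  Initial      1.134     0.2033     0.1743
  Change     0.03755   -0.03755    -0.1127
  Equil        1.172     0.1657    0.06165
  solve Keq expr → x = -0.03755; check Q = 3.3150e-05
Then add 0.03935 M of M.
Step 2:
                   L          G          M
  Initial      1.172     0.1657      0.101
  Change      0.0125    -0.0125   -0.03749
  Equil        1.184     0.1533    0.06351
  solve Keq expr → x = -0.0125; check Q = 3.3150e-05

x = -0.0125 M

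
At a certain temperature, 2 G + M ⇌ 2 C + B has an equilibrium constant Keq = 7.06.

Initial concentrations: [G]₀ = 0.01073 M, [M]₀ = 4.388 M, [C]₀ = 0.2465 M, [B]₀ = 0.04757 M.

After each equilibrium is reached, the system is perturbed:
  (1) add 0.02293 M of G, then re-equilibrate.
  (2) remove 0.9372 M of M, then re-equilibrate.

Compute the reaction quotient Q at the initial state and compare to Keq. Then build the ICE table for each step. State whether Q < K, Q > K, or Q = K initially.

Q₀ = 5.721; Q < K (proceeds forward)

Q₀ = 5.721 vs Keq = 7.06 ⇒ Q<K, forward
Step 1:
                  G         M         C         B
  Initial   0.01073     4.388    0.2465   0.04757
  Change  -9.8173e-04 -4.9086e-04 9.8173e-04 4.9086e-04
  Equil    0.009748     4.388    0.2475   0.04806
  solve Keq expr → x = 4.9086e-04; check Q = 7.06
Then add 0.02293 M of G.
Step 2:
                  G         M         C         B
  Initial   0.03268     4.388    0.2475   0.04806
  Change   -0.02099   -0.0105   0.02099    0.0105
  Equil     0.01169     4.377    0.2685   0.05856
  solve Keq expr → x = 0.0105; check Q = 7.06
Then remove 0.9372 M of M.
Step 3:
                  G         M         C         B
  Initial   0.01169      3.44    0.2685   0.05856
  Change   0.001353 6.7631e-04 -0.001353 -6.7631e-04
  Equil     0.01304      3.44    0.2671   0.05788
  solve Keq expr → x = -6.7631e-04; check Q = 7.06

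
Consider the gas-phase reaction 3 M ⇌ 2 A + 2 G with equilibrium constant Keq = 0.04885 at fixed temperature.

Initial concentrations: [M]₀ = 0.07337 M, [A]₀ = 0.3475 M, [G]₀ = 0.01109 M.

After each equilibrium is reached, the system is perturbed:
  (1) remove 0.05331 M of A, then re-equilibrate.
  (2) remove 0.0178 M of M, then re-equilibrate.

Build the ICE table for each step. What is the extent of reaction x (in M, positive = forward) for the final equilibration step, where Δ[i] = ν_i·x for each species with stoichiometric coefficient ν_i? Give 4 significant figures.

Q₀ = 0.0376 vs Keq = 0.04885 ⇒ Q<K, forward
Step 1:
                    M           A           G
  init        0.07337      0.3475     0.01109
  Δ         -0.001637    0.001091    0.001091
  eq          0.07173      0.3486     0.01218
  solve Keq expr → x = 5.4566e-04; check Q = 0.04885
Then remove 0.05331 M of A.
Step 2:
                    M           A           G
  init        0.07173      0.2953     0.01218
  Δ         -0.002208    0.001472    0.001472
  eq          0.06952      0.2968     0.01365
  solve Keq expr → x = 7.3611e-04; check Q = 0.04885
Then remove 0.0178 M of M.
Step 3:
                    M           A           G
  init        0.05172      0.2968     0.01365
  Δ           0.00515   -0.003433   -0.003433
  eq          0.05687      0.2933     0.01022
  solve Keq expr → x = -0.001717; check Q = 0.04885

x = -0.001717 M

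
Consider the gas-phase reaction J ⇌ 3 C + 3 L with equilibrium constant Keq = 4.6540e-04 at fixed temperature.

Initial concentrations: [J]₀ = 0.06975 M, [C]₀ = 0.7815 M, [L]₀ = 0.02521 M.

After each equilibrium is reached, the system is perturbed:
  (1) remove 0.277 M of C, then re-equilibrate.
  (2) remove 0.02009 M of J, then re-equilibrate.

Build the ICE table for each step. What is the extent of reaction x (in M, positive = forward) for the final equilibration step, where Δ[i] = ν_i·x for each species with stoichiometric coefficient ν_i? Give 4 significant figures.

Q₀ = 1.0964e-04 vs Keq = 4.6540e-04 ⇒ Q<K, forward
Step 1:
                    J           C           L
  init        0.06975      0.7815     0.02521
  Δ         -0.004659     0.01398     0.01398
  eq          0.06509      0.7955     0.03919
  solve Keq expr → x = 0.004659; check Q = 4.6540e-04
Then remove 0.277 M of C.
Step 2:
                    J           C           L
  init        0.06509      0.5185     0.03919
  Δ         -0.005746     0.01724     0.01724
  eq          0.05935      0.5357     0.05642
  solve Keq expr → x = 0.005746; check Q = 4.6540e-04
Then remove 0.02009 M of J.
Step 3:
                    J           C           L
  init        0.03926      0.5357     0.05642
  Δ          0.001966   -0.005898   -0.005898
  eq          0.04122      0.5298     0.05053
  solve Keq expr → x = -0.001966; check Q = 4.6540e-04

x = -0.001966 M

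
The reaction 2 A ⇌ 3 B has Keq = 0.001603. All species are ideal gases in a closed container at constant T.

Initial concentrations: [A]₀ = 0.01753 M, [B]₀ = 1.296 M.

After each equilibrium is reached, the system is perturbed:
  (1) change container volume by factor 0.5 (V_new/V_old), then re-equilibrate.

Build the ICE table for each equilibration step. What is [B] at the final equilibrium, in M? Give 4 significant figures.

[B]_eq = 0.1637 M

Q₀ = 7084 vs Keq = 0.001603 ⇒ Q>K, reverse
Step 1:
                  A         B
  I         0.01753     1.296
  C           0.796    -1.194
  E          0.8135     0.102
  solve Keq expr → x = -0.398; check Q = 0.001603
Then change container volume by factor 0.5 (V_new/V_old).
Step 2:
                  A         B
  I           1.627     0.204
  C         0.02687   -0.0403
  E           1.654    0.1637
  solve Keq expr → x = -0.01343; check Q = 0.001603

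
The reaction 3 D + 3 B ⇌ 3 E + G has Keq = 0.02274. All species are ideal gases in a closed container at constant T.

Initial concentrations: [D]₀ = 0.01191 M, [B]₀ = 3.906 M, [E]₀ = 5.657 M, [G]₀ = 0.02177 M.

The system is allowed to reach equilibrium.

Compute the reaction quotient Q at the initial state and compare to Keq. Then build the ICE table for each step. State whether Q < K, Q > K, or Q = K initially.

Q₀ = 3.9146e+04; Q > K (proceeds reverse)

Q₀ = 3.9146e+04 vs Keq = 0.02274 ⇒ Q>K, reverse
Step 1:
                   D          B          E          G
  I          0.01191      3.906      5.657    0.02177
  C           0.0653     0.0653    -0.0653   -0.02177
  E          0.07721      3.971      5.592 3.7493e-06
  solve Keq expr → x = -0.02177; check Q = 0.02274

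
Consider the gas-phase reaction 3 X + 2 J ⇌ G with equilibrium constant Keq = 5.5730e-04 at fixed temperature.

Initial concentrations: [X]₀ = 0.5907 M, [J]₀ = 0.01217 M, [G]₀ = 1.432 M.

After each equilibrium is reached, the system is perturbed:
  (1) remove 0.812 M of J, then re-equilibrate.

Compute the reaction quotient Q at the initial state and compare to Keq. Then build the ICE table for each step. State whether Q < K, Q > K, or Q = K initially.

Q₀ = 4.6910e+04; Q > K (proceeds reverse)

Q₀ = 4.6910e+04 vs Keq = 5.5730e-04 ⇒ Q>K, reverse
Step 1:
                    X           J           G
  I            0.5907     0.01217       1.432
  C              3.59       2.393      -1.197
  E              4.18       2.405      0.2355
  solve Keq expr → x = -1.197; check Q = 5.5730e-04
Then remove 0.812 M of J.
Step 2:
                    X           J           G
  I              4.18       1.593      0.2355
  C            0.2538      0.1692     -0.0846
  E             4.434       1.762      0.1509
  solve Keq expr → x = -0.0846; check Q = 5.5730e-04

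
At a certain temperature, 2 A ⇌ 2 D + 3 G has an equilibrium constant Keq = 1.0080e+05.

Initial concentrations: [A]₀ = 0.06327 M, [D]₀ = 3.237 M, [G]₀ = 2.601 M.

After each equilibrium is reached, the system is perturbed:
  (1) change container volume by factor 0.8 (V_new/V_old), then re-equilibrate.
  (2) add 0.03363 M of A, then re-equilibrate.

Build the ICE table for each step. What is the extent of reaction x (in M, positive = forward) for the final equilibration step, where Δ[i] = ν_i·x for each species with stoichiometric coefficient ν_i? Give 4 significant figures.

x = 0.0157 M

Q₀ = 4.6059e+04 vs Keq = 1.0080e+05 ⇒ Q<K, forward
Step 1:
                  A         D         G
  init      0.06327     3.237     2.601
  Δ        -0.01952   0.01952   0.02927
  eq        0.04375     3.257      2.63
  solve Keq expr → x = 0.009758; check Q = 1.0080e+05
Then change container volume by factor 0.8 (V_new/V_old).
Step 2:
                  A         D         G
  init      0.05469     4.071     3.288
  Δ         0.02031  -0.02031  -0.03046
  eq          0.075      4.05     3.257
  solve Keq expr → x = -0.01015; check Q = 1.0080e+05
Then add 0.03363 M of A.
Step 3:
                  A         D         G
  init       0.1086      4.05     3.257
  Δ         -0.0314    0.0314    0.0471
  eq        0.07723     4.082     3.304
  solve Keq expr → x = 0.0157; check Q = 1.0080e+05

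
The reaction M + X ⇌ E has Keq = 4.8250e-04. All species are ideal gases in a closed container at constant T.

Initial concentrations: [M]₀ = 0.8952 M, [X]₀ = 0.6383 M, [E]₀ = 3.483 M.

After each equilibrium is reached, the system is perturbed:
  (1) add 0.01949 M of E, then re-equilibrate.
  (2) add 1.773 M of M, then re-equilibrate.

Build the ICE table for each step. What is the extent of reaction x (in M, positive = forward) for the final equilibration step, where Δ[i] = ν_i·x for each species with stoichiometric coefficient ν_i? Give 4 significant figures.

Q₀ = 6.095 vs Keq = 4.8250e-04 ⇒ Q>K, reverse
Step 1:
                   M          X          E
  I           0.8952     0.6383      3.483
  C            3.474      3.474     -3.474
  E             4.37      4.113   0.008671
  solve Keq expr → x = -3.474; check Q = 4.8250e-04
Then add 0.01949 M of E.
Step 2:
                   M          X          E
  I             4.37      4.113    0.02816
  C          0.01941    0.01941   -0.01941
  E            4.389      4.132    0.00875
  solve Keq expr → x = -0.01941; check Q = 4.8250e-04
Then add 1.773 M of M.
Step 3:
                   M          X          E
  I            6.162      4.132    0.00875
  C        -0.003517  -0.003517   0.003517
  E            6.158      4.129    0.01227
  solve Keq expr → x = 0.003517; check Q = 4.8250e-04

x = 0.003517 M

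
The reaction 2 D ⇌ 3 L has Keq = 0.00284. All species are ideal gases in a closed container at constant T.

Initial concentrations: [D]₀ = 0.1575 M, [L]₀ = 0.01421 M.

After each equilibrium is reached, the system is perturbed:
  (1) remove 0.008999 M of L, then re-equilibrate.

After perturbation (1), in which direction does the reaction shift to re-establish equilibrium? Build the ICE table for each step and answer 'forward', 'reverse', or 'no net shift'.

Q₀ = 1.1567e-04 vs Keq = 0.00284 ⇒ Q<K, forward
Step 1:
                    D           L
  Initial      0.1575     0.01421
  Change     -0.01615     0.02422
  Equil        0.1414     0.03843
  solve Keq expr → x = 0.008073; check Q = 0.00284
Then remove 0.008999 M of L.
Step 2:
                    D           L
  Initial      0.1414     0.02943
  Change    -0.005349    0.008023
  Equil         0.136     0.03745
  solve Keq expr → x = 0.002674; check Q = 0.00284

Direction: forward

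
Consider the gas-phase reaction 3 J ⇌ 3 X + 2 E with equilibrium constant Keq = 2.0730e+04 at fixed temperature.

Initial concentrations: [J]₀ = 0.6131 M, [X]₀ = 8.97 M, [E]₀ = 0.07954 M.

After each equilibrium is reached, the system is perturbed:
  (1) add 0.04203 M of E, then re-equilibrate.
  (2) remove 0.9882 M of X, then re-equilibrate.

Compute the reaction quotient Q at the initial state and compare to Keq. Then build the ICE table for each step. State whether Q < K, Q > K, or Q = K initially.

Q₀ = 19.81; Q < K (proceeds forward)

Q₀ = 19.81 vs Keq = 2.0730e+04 ⇒ Q<K, forward
Step 1:
                    J           X           E
  I            0.6131        8.97     0.07954
  C           -0.4365      0.4365       0.291
  E            0.1766       9.406      0.3705
  solve Keq expr → x = 0.1455; check Q = 2.0730e+04
Then add 0.04203 M of E.
Step 2:
                    J           X           E
  I            0.1766       9.406      0.4125
  C           0.01071    -0.01071   -0.007139
  E            0.1874       9.396      0.4054
  solve Keq expr → x = -0.00357; check Q = 2.0730e+04
Then remove 0.9882 M of X.
Step 3:
                    J           X           E
  I            0.1874       8.408      0.4054
  C          -0.01638     0.01638     0.01092
  E             0.171       8.424      0.4163
  solve Keq expr → x = 0.005459; check Q = 2.0730e+04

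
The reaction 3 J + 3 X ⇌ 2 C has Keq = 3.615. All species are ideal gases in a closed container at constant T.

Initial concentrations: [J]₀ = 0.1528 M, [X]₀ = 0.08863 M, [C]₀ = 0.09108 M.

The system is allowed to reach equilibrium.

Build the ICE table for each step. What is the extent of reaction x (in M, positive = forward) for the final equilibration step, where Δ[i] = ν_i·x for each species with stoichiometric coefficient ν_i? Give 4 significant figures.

x = -0.03496 M

Q₀ = 3340 vs Keq = 3.615 ⇒ Q>K, reverse
Step 1:
                   J          X          C
  Initial     0.1528    0.08863    0.09108
  Change      0.1049     0.1049   -0.06991
  Equil       0.2577     0.1935    0.02117
  solve Keq expr → x = -0.03496; check Q = 3.615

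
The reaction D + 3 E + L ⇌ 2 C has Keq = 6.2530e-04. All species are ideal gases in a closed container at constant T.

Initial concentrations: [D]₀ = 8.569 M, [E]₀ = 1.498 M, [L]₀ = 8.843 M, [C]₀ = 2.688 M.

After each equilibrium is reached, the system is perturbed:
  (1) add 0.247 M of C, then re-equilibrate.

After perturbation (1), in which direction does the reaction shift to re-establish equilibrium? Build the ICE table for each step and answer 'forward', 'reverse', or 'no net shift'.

Q₀ = 0.02837 vs Keq = 6.2530e-04 ⇒ Q>K, reverse
Step 1:
                   D          E          L          C
  I            8.569      1.498      8.843      2.688
  C           0.6232       1.87     0.6232     -1.246
  E            9.192      3.368      9.466      1.442
  solve Keq expr → x = -0.6232; check Q = 6.2530e-04
Then add 0.247 M of C.
Step 2:
                   D          E          L          C
  I            9.192      3.368      9.466      1.689
  C          0.05997     0.1799    0.05997    -0.1199
  E            9.252      3.548      9.526      1.569
  solve Keq expr → x = -0.05997; check Q = 6.2530e-04

Direction: reverse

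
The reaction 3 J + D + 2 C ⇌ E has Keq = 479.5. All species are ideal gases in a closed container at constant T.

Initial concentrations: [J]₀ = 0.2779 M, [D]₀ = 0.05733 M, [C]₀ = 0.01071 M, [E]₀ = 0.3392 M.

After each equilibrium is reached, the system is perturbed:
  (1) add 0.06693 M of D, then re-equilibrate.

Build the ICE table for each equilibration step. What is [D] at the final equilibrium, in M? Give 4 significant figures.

[D]_eq = 0.196 M

Q₀ = 2.4034e+06 vs Keq = 479.5 ⇒ Q>K, reverse
Step 1:
                   J          D          C          E
  init        0.2779    0.05733    0.01071     0.3392
  Δ           0.2384    0.07946     0.1589   -0.07946
  eq          0.5163     0.1368     0.1696     0.2597
  solve Keq expr → x = -0.07946; check Q = 479.5
Then add 0.06693 M of D.
Step 2:
                   J          D          C          E
  init        0.5163     0.2037     0.1696     0.2597
  Δ         -0.02326  -0.007754   -0.01551   0.007754
  eq           0.493      0.196     0.1541     0.2675
  solve Keq expr → x = 0.007754; check Q = 479.5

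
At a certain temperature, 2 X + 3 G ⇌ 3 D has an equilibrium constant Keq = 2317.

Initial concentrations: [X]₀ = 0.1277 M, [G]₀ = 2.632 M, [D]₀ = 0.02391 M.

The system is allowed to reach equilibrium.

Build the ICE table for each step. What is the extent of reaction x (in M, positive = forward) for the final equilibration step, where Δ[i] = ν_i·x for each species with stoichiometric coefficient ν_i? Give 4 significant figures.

Q₀ = 4.5973e-05 vs Keq = 2317 ⇒ Q<K, forward
Step 1:
                    X           G           D
  Initial      0.1277       2.632     0.02391
  Change      -0.1272     -0.1907      0.1907
  Equil    5.4163e-04       2.441      0.2146
  solve Keq expr → x = 0.06358; check Q = 2317

x = 0.06358 M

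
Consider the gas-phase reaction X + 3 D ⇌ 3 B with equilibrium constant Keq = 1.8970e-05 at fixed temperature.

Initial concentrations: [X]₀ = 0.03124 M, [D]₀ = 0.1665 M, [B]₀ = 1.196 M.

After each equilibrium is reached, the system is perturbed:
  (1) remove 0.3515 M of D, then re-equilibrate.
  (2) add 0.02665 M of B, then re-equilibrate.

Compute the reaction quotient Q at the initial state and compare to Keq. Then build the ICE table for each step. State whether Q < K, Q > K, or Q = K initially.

Q₀ = 1.1864e+04 vs Keq = 1.8970e-05 ⇒ Q>K, reverse
Step 1:
                  X         D         B
  init      0.03124    0.1665     1.196
  Δ          0.3898     1.169    -1.169
  eq          0.421     1.336    0.0267
  solve Keq expr → x = -0.3898; check Q = 1.8970e-05
Then remove 0.3515 M of D.
Step 2:
                  X         D         B
  init        0.421    0.9843    0.0267
  Δ        0.002284  0.006853 -0.006853
  eq         0.4233    0.9912   0.01985
  solve Keq expr → x = -0.002284; check Q = 1.8970e-05
Then add 0.02665 M of B.
Step 3:
                  X         D         B
  init       0.4233    0.9912    0.0465
  Δ        0.008664   0.02599  -0.02599
  eq          0.432     1.017   0.02051
  solve Keq expr → x = -0.008664; check Q = 1.8970e-05

Q₀ = 1.1864e+04; Q > K (proceeds reverse)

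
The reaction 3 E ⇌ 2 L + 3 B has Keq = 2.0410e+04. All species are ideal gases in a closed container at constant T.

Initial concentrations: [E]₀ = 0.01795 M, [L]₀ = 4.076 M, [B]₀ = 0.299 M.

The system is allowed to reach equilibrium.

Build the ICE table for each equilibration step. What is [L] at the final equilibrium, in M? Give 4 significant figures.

[L]_eq = 4.07 M

Q₀ = 7.6787e+04 vs Keq = 2.0410e+04 ⇒ Q>K, reverse
Step 1:
                    E           L           B
  Initial     0.01795       4.076       0.299
  Change     0.009092   -0.006061   -0.009092
  Equil       0.02704        4.07      0.2899
  solve Keq expr → x = -0.003031; check Q = 2.0410e+04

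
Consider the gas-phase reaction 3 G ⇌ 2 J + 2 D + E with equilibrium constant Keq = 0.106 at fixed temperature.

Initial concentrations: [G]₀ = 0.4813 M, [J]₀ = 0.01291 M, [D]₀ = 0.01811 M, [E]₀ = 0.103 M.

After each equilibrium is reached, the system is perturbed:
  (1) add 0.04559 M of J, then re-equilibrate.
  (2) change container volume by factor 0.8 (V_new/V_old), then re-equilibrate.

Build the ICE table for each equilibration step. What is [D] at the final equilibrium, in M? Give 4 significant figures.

Q₀ = 5.0499e-08 vs Keq = 0.106 ⇒ Q<K, forward
Step 1:
                    G           J           D           E
  I            0.4813     0.01291     0.01811       0.103
  C           -0.3119      0.2079      0.2079       0.104
  E            0.1694      0.2208       0.226       0.207
  solve Keq expr → x = 0.104; check Q = 0.106
Then add 0.04559 M of J.
Step 2:
                    G           J           D           E
  I            0.1694      0.2664       0.226       0.207
  C            0.0126   -0.008397   -0.008397   -0.004198
  E             0.182       0.258      0.2176      0.2028
  solve Keq expr → x = -0.004198; check Q = 0.106
Then change container volume by factor 0.8 (V_new/V_old).
Step 3:
                    G           J           D           E
  I            0.2275      0.3225       0.272      0.2534
  C           0.01921    -0.01281    -0.01281   -0.006404
  E            0.2467      0.3097      0.2592       0.247
  solve Keq expr → x = -0.006404; check Q = 0.106

[D]_eq = 0.2592 M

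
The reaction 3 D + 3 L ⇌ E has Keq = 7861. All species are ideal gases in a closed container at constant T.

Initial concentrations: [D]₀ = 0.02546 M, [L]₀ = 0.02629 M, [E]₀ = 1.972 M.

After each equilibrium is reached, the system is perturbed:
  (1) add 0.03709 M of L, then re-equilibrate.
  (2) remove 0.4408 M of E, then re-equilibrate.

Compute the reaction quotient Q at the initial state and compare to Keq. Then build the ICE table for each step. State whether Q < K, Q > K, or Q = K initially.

Q₀ = 6.5760e+09 vs Keq = 7861 ⇒ Q>K, reverse
Step 1:
                    D           L           E
  init        0.02546     0.02629       1.972
  Δ            0.2237      0.2237    -0.07455
  eq           0.2491      0.2499       1.897
  solve Keq expr → x = -0.07455; check Q = 7861
Then add 0.03709 M of L.
Step 2:
                    D           L           E
  init         0.2491       0.287       1.897
  Δ           -0.0177     -0.0177    0.005899
  eq           0.2314      0.2693       1.903
  solve Keq expr → x = 0.005899; check Q = 7861
Then remove 0.4408 M of E.
Step 3:
                    D           L           E
  init         0.2314      0.2693       1.463
  Δ           -0.0106     -0.0106    0.003532
  eq           0.2208      0.2587       1.466
  solve Keq expr → x = 0.003532; check Q = 7861

Q₀ = 6.5760e+09; Q > K (proceeds reverse)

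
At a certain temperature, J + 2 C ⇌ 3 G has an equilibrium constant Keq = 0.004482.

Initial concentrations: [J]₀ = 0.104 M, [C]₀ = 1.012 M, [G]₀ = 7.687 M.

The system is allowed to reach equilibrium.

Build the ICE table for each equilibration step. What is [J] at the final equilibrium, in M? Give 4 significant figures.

[J]_eq = 2.431 M

Q₀ = 4265 vs Keq = 0.004482 ⇒ Q>K, reverse
Step 1:
                    J           C           G
  Initial       0.104       1.012       7.687
  Change        2.327       4.655      -6.982
  Equil         2.431       5.667      0.7047
  solve Keq expr → x = -2.327; check Q = 0.004482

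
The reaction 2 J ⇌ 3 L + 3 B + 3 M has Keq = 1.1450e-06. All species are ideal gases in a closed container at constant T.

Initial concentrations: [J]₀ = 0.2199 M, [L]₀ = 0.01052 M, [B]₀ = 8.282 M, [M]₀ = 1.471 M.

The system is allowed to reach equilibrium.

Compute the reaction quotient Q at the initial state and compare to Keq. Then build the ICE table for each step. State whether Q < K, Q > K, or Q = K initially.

Q₀ = 0.04354; Q > K (proceeds reverse)

Q₀ = 0.04354 vs Keq = 1.1450e-06 ⇒ Q>K, reverse
Step 1:
                   J          L          B          M
  I           0.2199    0.01052      8.282      1.471
  C         0.006799    -0.0102    -0.0102    -0.0102
  E           0.2267 3.2189e-04      8.272      1.461
  solve Keq expr → x = -0.003399; check Q = 1.1450e-06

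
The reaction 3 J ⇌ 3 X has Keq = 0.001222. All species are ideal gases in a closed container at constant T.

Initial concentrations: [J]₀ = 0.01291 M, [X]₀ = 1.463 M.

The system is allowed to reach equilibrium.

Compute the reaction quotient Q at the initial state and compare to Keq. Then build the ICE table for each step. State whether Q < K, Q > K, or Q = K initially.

Q₀ = 1.4553e+06; Q > K (proceeds reverse)

Q₀ = 1.4553e+06 vs Keq = 0.001222 ⇒ Q>K, reverse
Step 1:
                    J           X
  I           0.01291       1.463
  C              1.32       -1.32
  E             1.333      0.1426
  solve Keq expr → x = -0.4401; check Q = 0.001222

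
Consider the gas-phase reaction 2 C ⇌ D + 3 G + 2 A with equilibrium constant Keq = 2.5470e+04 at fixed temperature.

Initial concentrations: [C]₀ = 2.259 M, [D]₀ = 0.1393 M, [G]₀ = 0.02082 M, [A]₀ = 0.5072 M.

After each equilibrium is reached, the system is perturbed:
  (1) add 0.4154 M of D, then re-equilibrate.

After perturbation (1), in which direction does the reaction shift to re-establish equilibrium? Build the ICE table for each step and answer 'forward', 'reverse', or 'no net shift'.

Direction: reverse

Q₀ = 6.3375e-08 vs Keq = 2.5470e+04 ⇒ Q<K, forward
Step 1:
                  C         D         G         A
  I           2.259    0.1393   0.02082    0.5072
  C          -2.152     1.076     3.227     2.152
  E          0.1075     1.215     3.248     2.659
  solve Keq expr → x = 1.076; check Q = 2.5470e+04
Then add 0.4154 M of D.
Step 2:
                  C         D         G         A
  I          0.1075      1.63     3.248     2.659
  C         0.01479 -0.007395  -0.02218  -0.01479
  E          0.1223     1.623     3.226     2.644
  solve Keq expr → x = -0.007395; check Q = 2.5470e+04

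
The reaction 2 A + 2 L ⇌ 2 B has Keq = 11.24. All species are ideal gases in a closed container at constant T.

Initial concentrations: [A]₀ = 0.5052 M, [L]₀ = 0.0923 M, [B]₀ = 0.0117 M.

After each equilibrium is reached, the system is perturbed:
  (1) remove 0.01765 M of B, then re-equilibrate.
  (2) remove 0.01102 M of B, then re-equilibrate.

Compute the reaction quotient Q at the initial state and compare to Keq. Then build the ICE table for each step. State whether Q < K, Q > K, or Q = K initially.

Q₀ = 0.06296; Q < K (proceeds forward)

Q₀ = 0.06296 vs Keq = 11.24 ⇒ Q<K, forward
Step 1:
                   A          L          B
  Initial     0.5052     0.0923     0.0117
  Change    -0.05107   -0.05107    0.05107
  Equil       0.4541    0.04123    0.06277
  solve Keq expr → x = 0.02554; check Q = 11.24
Then remove 0.01765 M of B.
Step 2:
                   A          L          B
  Initial     0.4541    0.04123    0.04512
  Change    -0.00669   -0.00669    0.00669
  Equil       0.4474    0.03454    0.05181
  solve Keq expr → x = 0.003345; check Q = 11.24
Then remove 0.01102 M of B.
Step 3:
                   A          L          B
  Initial     0.4474    0.03454    0.04079
  Change   -0.004236  -0.004236   0.004236
  Equil       0.4432     0.0303    0.04503
  solve Keq expr → x = 0.002118; check Q = 11.24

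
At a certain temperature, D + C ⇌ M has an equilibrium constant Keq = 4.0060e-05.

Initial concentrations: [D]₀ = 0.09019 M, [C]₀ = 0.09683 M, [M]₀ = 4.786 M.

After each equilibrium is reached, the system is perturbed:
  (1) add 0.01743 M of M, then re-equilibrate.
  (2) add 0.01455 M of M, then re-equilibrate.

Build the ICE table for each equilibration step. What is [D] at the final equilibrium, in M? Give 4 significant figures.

[D]_eq = 4.907 M

Q₀ = 548 vs Keq = 4.0060e-05 ⇒ Q>K, reverse
Step 1:
                   D          C          M
  Initial    0.09019    0.09683      4.786
  Change       4.785      4.785     -4.785
  Equil        4.875      4.882 9.5344e-04
  solve Keq expr → x = -4.785; check Q = 4.0060e-05
Then add 0.01743 M of M.
Step 2:
                   D          C          M
  Initial      4.875      4.882    0.01838
  Change     0.01742    0.01742   -0.01742
  Equil        4.893      4.899 9.6026e-04
  solve Keq expr → x = -0.01742; check Q = 4.0060e-05
Then add 0.01455 M of M.
Step 3:
                   D          C          M
  Initial      4.893      4.899    0.01551
  Change     0.01454    0.01454   -0.01454
  Equil        4.907      4.914 9.6598e-04
  solve Keq expr → x = -0.01454; check Q = 4.0060e-05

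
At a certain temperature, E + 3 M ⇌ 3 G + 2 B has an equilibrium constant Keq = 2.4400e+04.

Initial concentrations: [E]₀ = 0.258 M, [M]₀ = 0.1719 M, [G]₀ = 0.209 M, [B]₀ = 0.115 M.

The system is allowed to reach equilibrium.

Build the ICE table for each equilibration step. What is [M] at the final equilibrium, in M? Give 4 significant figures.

Q₀ = 0.09213 vs Keq = 2.4400e+04 ⇒ Q<K, forward
Step 1:
                    E           M           G           B
  Initial       0.258      0.1719       0.209       0.115
  Change     -0.05461     -0.1638      0.1638      0.1092
  Equil        0.2034    0.008067      0.3728      0.2242
  solve Keq expr → x = 0.05461; check Q = 2.4400e+04

[M]_eq = 0.008067 M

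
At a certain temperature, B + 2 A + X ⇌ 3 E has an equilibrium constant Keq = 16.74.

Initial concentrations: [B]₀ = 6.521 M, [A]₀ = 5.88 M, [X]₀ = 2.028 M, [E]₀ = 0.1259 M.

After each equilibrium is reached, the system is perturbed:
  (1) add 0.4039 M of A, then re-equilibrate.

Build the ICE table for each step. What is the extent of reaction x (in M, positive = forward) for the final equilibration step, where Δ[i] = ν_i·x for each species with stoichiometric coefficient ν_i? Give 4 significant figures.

Q₀ = 4.3646e-06 vs Keq = 16.74 ⇒ Q<K, forward
Step 1:
                   B          A          X          E
  Initial      6.521       5.88      2.028     0.1259
  Change       -1.72     -3.439      -1.72      5.159
  Equil        4.801      2.441     0.3083      5.285
  solve Keq expr → x = 1.72; check Q = 16.74
Then add 0.4039 M of A.
Step 2:
                   B          A          X          E
  Initial      4.801      2.845     0.3083      5.285
  Change    -0.04488   -0.08975   -0.04488     0.1346
  Equil        4.756      2.755     0.2634       5.42
  solve Keq expr → x = 0.04488; check Q = 16.74

x = 0.04488 M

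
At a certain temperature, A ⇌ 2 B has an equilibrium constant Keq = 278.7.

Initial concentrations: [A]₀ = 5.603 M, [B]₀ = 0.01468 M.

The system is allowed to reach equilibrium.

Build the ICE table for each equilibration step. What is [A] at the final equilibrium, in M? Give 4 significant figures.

[A]_eq = 0.391 M

Q₀ = 3.8462e-05 vs Keq = 278.7 ⇒ Q<K, forward
Step 1:
                  A         B
  init        5.603   0.01468
  Δ          -5.212     10.42
  eq          0.391     10.44
  solve Keq expr → x = 5.212; check Q = 278.7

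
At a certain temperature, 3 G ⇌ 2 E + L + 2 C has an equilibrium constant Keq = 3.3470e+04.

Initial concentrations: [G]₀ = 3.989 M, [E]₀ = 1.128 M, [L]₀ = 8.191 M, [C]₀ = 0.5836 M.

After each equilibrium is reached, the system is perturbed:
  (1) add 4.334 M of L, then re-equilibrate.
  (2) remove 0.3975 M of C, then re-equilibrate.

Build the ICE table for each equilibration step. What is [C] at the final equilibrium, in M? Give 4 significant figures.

[C]_eq = 2.625 M

Q₀ = 0.05592 vs Keq = 3.3470e+04 ⇒ Q<K, forward
Step 1:
                    G           E           L           C
  Initial       3.989       1.128       8.191      0.5836
  Change       -3.668       2.446       1.223       2.446
  Equil        0.3206       3.574       9.414       3.029
  solve Keq expr → x = 1.223; check Q = 3.3470e+04
Then add 4.334 M of L.
Step 2:
                    G           E           L           C
  Initial      0.3206       3.574       13.75       3.029
  Change      0.03917    -0.02611    -0.01306    -0.02611
  Equil        0.3598       3.547       13.73       3.003
  solve Keq expr → x = -0.01306; check Q = 3.3470e+04
Then remove 0.3975 M of C.
Step 3:
                    G           E           L           C
  Initial      0.3598       3.547       13.73       2.606
  Change     -0.02955      0.0197     0.00985      0.0197
  Equil        0.3302       3.567       13.74       2.625
  solve Keq expr → x = 0.00985; check Q = 3.3470e+04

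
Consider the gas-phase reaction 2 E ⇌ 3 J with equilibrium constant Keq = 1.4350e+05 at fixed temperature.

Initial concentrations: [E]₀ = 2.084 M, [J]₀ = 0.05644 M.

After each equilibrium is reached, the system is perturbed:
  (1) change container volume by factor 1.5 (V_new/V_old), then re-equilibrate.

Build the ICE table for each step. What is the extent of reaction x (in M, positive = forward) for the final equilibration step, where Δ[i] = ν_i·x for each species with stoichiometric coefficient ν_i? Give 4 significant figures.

x = 8.9937e-04 M

Q₀ = 4.1397e-05 vs Keq = 1.4350e+05 ⇒ Q<K, forward
Step 1:
                  E         J
  init        2.084   0.05644
  Δ          -2.069     3.104
  eq        0.01483      3.16
  solve Keq expr → x = 1.035; check Q = 1.4350e+05
Then change container volume by factor 1.5 (V_new/V_old).
Step 2:
                  E         J
  init     0.009887     2.107
  Δ       -0.001799  0.002698
  eq       0.008088     2.109
  solve Keq expr → x = 8.9937e-04; check Q = 1.4350e+05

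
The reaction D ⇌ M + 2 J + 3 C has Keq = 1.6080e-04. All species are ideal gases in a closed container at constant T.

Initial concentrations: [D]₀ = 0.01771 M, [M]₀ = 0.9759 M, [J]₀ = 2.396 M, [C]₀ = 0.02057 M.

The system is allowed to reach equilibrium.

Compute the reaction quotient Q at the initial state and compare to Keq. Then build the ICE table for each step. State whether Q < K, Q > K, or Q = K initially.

Q₀ = 0.002753; Q > K (proceeds reverse)

Q₀ = 0.002753 vs Keq = 1.6080e-04 ⇒ Q>K, reverse
Step 1:
                   D          M          J          C
  Initial    0.01771     0.9759      2.396    0.02057
  Change    0.003999  -0.003999  -0.007999     -0.012
  Equil      0.02171     0.9719      2.388   0.008572
  solve Keq expr → x = -0.003999; check Q = 1.6080e-04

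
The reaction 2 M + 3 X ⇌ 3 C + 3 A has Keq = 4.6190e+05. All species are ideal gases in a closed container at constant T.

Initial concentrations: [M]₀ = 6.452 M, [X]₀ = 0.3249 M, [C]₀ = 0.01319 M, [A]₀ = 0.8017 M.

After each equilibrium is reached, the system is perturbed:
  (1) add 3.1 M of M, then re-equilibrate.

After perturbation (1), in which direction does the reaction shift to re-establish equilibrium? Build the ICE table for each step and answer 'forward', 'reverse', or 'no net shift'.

Q₀ = 8.2819e-07 vs Keq = 4.6190e+05 ⇒ Q<K, forward
Step 1:
                  M         X         C         A
  init        6.452    0.3249   0.01319    0.8017
  Δ         -0.2156   -0.3235    0.3235    0.3235
  eq          6.236  0.001446    0.3366     1.125
  solve Keq expr → x = 0.1078; check Q = 4.6190e+05
Then add 3.1 M of M.
Step 2:
                  M         X         C         A
  init        9.336  0.001446    0.3366     1.125
  Δ       -2.2644e-04 -3.3966e-04 3.3966e-04 3.3966e-04
  eq          9.336  0.001107     0.337     1.125
  solve Keq expr → x = 1.1322e-04; check Q = 4.6190e+05

Direction: forward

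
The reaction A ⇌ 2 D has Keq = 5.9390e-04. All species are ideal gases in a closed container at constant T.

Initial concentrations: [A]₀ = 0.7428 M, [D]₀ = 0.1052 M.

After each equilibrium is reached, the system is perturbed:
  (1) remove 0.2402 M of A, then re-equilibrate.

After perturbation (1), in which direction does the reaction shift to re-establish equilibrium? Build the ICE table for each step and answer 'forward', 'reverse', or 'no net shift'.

Q₀ = 0.0149 vs Keq = 5.9390e-04 ⇒ Q>K, reverse
Step 1:
                  A         D
  init       0.7428    0.1052
  Δ         0.04181  -0.08361
  eq         0.7846   0.02159
  solve Keq expr → x = -0.04181; check Q = 5.9390e-04
Then remove 0.2402 M of A.
Step 2:
                  A         D
  init       0.5444   0.02159
  Δ        0.001788 -0.003576
  eq         0.5462   0.01801
  solve Keq expr → x = -0.001788; check Q = 5.9390e-04

Direction: reverse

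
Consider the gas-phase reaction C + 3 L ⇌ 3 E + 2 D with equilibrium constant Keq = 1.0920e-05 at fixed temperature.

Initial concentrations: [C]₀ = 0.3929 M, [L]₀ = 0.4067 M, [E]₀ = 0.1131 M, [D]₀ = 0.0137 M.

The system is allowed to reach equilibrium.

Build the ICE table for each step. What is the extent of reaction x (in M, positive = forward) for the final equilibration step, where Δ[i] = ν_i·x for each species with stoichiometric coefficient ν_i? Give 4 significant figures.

x = 1.5533e-04 M

Q₀ = 1.0274e-05 vs Keq = 1.0920e-05 ⇒ Q<K, forward
Step 1:
                    C           L           E           D
  Initial      0.3929      0.4067      0.1131      0.0137
  Change  -1.5533e-04 -4.6598e-04  4.6598e-04  3.1066e-04
  Equil        0.3927      0.4062      0.1136     0.01401
  solve Keq expr → x = 1.5533e-04; check Q = 1.0920e-05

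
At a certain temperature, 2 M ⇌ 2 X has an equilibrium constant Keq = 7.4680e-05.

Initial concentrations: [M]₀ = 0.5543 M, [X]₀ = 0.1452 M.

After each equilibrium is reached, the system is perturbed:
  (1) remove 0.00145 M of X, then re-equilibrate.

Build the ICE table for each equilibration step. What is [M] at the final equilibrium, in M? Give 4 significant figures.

[M]_eq = 0.6921 M

Q₀ = 0.06862 vs Keq = 7.4680e-05 ⇒ Q>K, reverse
Step 1:
                    M           X
  Initial      0.5543      0.1452
  Change       0.1392     -0.1392
  Equil        0.6935    0.005993
  solve Keq expr → x = -0.0696; check Q = 7.4680e-05
Then remove 0.00145 M of X.
Step 2:
                    M           X
  Initial      0.6935    0.004543
  Change    -0.001438    0.001438
  Equil        0.6921    0.005981
  solve Keq expr → x = 7.1879e-04; check Q = 7.4680e-05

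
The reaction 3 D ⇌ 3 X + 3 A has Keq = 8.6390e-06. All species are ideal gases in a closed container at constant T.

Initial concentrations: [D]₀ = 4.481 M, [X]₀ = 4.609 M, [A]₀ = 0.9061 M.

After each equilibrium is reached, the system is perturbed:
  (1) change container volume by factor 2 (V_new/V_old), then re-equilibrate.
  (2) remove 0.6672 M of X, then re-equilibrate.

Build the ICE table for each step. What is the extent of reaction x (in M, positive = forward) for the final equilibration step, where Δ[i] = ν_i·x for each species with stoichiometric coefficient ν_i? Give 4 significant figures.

Q₀ = 0.8095 vs Keq = 8.6390e-06 ⇒ Q>K, reverse
Step 1:
                   D          X          A
  Initial      4.481      4.609     0.9061
  Change      0.8766    -0.8766    -0.8766
  Equil        5.358      3.732    0.02945
  solve Keq expr → x = -0.2922; check Q = 8.6390e-06
Then change container volume by factor 2 (V_new/V_old).
Step 2:
                   D          X          A
  Initial      2.679      1.866    0.01473
  Change    -0.01435    0.01435    0.01435
  Equil        2.664      1.881    0.02907
  solve Keq expr → x = 0.004782; check Q = 8.6390e-06
Then remove 0.6672 M of X.
Step 3:
                   D          X          A
  Initial      2.664      1.213    0.02907
  Change    -0.01518    0.01518    0.01518
  Equil        2.649      1.228    0.04425
  solve Keq expr → x = 0.005059; check Q = 8.6390e-06

x = 0.005059 M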